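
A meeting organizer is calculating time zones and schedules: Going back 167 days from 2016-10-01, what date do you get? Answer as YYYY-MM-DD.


Start: 2016-10-01
Subtracting 167 days
Days already passed in October: 1
After going back through October: 166 more days to subtract
September 2016: 30 days, 136 remaining
August 2016: 31 days, 105 remaining
July 2016: 31 days, 74 remaining
June 2016: 30 days, 44 remaining
Result: 2016-04-17

2016-04-17


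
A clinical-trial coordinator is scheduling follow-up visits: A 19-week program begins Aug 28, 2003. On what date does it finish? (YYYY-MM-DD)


Start: 2003-08-28
Weeks to add: 19
Convert to days: 19 x 7 = 133 days
Add 133 days to 2003-08-28
Result: 2004-01-08

2004-01-08


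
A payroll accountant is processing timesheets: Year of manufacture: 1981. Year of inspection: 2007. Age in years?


Birth year: 1981
Current year: 2007
Age = current year - birth year
Age = 2007 - 1981 = 26

26


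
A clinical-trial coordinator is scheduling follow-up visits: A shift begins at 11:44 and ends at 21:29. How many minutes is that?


Start time: 11:44 = 704 minutes from midnight
End time: 21:29 = 1289 minutes from midnight
Difference: 1289 - 704 = 585 minutes
That is 9 hours and 45 minutes

585


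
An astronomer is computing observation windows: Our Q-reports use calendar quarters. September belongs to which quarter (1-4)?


Month: September (month 9)
Q1: January-March (months 1-3)
Q2: April-June (months 4-6)
Q3: July-September (months 7-9)
Q4: October-December (months 10-12)
Month 9 falls in Q3

3


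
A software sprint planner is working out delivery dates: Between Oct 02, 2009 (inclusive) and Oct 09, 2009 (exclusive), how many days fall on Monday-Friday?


Start: 2009-10-02 (Friday)
End (exclusive): 2009-10-09 (Friday)
Total calendar days: 7
Full weeks: 7 // 7 = 1 -> 5 weekdays
Remaining 0 days starting on Friday:
Total business days: 5 + 0 = 5

5


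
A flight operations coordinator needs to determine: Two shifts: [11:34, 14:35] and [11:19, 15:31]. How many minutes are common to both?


Interval A: [694, 875] minutes from midnight
Interval B: [679, 931] minutes from midnight
Overlap start = max(694, 679) = 694
Overlap end = min(875, 931) = 875
Overlap = 875 - 694 = 181 minutes

181


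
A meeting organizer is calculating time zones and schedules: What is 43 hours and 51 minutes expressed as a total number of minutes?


Hours: 43
Minutes: 51
Convert hours to minutes: 43 x 60 = 2580
Add remaining minutes: 2580 + 51 = 2631

2631


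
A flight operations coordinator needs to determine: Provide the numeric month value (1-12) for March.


Calendar month order:
2. February
3. March <--
4. April
March is month number 3

3


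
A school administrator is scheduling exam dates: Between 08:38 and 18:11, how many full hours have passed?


Start: 08:38
End: 18:11
Hour difference: 18 - 8 = 10 hours
Minute difference: 11 - 38 = -27 minutes
Total minutes: 573
Complete hours: 573 / 60 = 9 (remainder 33)

9


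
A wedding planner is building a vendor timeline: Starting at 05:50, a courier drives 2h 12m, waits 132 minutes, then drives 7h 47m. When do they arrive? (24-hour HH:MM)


Depart: 05:50
Leg 1: +132 min -> 08:02
Layover: +132 min -> 10:14
Leg 2: +467 min -> 18:01
Total travel: 731 minutes = 12h 11m
Arrival: 18:01

18:01


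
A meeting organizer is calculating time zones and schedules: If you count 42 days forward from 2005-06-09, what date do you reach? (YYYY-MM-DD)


Start: 2005-06-09
Adding 42 days
Days remaining in June: 21
After June: 21 days still to add
July 2005 has 31 days, need 21
Result: 2005-07-21

2005-07-21


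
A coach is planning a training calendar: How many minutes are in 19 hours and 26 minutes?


Hours: 19
Extra minutes: 26
Minutes per hour: 60
Hours to minutes: 19 x 60 = 1140
Total: 1140 + 26 = 1166

1166


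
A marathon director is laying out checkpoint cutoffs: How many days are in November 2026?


Month: November
Year: 2026
November is a 30-day month
Total: 30 days

30


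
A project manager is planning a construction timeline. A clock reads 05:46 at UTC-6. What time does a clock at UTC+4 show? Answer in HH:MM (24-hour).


Local time: 05:46 at UTC-6 (offset -6h)
Target zone: UTC+4 (offset 4h)
Difference: 4 - (-6) = 10 hours
Calculation: 5 + (10) = 15
Result: 15:46

15:46


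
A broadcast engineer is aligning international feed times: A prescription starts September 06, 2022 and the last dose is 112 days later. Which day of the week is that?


Start: 2022-09-06 (Tuesday)
Step 1 - find target date: add 112 days
  2022-09-06 + 112 days = 2022-12-27
Step 2 - day of week:
  112 mod 7 = 0
  Tuesday + 0 days -> Tuesday
Result: Tuesday (2022-12-27)

Tuesday


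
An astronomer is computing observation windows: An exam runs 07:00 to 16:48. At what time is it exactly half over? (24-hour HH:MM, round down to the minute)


Start time: 07:00 = 420 minutes from midnight
End time: 16:48 = 1008 minutes from midnight
Sum: 420 + 1008 = 1428
Midpoint: 1428 / 2 = 714 minutes
Convert: 714 / 60 = 11 hours, 54 minutes
Result: 11:54

11:54


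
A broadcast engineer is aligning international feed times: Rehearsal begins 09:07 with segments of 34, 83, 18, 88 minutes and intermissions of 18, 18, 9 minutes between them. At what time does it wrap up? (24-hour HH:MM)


Start: 09:07 = 547 min from midnight
  after task 1 (34 min): 09:41
  after break (18 min): 09:59
  after task 2 (83 min): 11:22
  after break (18 min): 11:40
  after task 3 (18 min): 11:58
  after break (9 min): 12:07
  after task 4 (88 min): 13:35
Total elapsed: 268 minutes
End time: 13:35

13:35


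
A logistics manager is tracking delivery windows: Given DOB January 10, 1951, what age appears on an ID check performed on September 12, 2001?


Birth: 1951-01-10
Reference: 2001-09-12
Year difference: 2001 - 1951 = 50
Has birthday (01-10) occurred by 09-12? Yes
Age in full years: 50

50


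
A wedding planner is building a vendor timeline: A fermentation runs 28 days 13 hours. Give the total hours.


Days: 28
Extra hours: 13
Hours per day: 24
Days to hours: 28 x 24 = 672
Total: 672 + 13 = 685

685


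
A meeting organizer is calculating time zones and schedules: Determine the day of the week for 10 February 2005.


Date: 2005-02-10
January 1, 2005 is a Saturday
Day of year: 41
Offset from Jan 1: 40 days
40 mod 7 = 5
Result: Thursday

Thursday


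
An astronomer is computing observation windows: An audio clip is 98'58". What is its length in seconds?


Minutes: 98
Seconds: 58
Convert minutes to seconds: 98 x 60 = 5880
Add remaining seconds: 5880 + 58 = 5938

5938


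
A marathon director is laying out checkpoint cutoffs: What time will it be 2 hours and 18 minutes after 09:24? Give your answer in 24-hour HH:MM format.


Start time: 09:24
Adding: 2 hours 18 minutes
Minutes: 24 + 18 = 42
Hours: 9 + 2 + 0 = 11
Result: 11:42

11:42


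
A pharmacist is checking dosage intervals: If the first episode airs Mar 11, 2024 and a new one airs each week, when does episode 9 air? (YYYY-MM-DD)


First occurrence: 2024-03-11 (occurrence 1)
Each occurrence is 7 days after the previous.
Occurrence 9 is 8 weeks after the first.
8 weeks = 56 days
2024-03-11 + 56 days = 2024-05-06

2024-05-06


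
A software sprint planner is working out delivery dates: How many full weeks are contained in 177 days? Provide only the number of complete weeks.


Total days: 177
Days per week: 7
Division: 177 / 7 = 25 remainder 2
Complete weeks: 25
Remaining days: 2

25


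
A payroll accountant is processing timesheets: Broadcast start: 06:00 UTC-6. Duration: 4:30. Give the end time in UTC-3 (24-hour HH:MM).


Start: 06:00 in UTC-6
Step 1 - add duration:
  minutes: 0 + 30 = 30
  hours: 6 + 4 + 0 = 10
  end in UTC-6: 10:30
Step 2 - convert UTC-6 -> UTC-3:
  offset difference: -3 - (-6) = 3 hours
  10 + (3) = 13 -> mod 24 = 13
Result: 13:30 in UTC-3

13:30


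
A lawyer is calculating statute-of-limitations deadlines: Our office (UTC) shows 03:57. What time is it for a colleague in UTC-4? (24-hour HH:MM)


Local time: 03:57 at UTC (offset 0h)
Target zone: UTC-4 (offset -4h)
Difference: -4 - (0) = -4 hours
Calculation: 3 + (-4) = -1
Wraparound: (-1) mod 24 = 23
Result: 23:57

23:57


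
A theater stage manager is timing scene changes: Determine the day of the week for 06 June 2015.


Date: 2015-06-06
January 1, 2015 is a Thursday
Day of year: 157
Offset from Jan 1: 156 days
156 mod 7 = 2
Result: Saturday

Saturday


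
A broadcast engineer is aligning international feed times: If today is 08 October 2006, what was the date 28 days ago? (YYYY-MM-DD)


Start: 2006-10-08
Subtracting 28 days
Days already passed in October: 8
After going back through October: 20 more days to subtract
September 2006 has 30 days, need 20
Result: 2006-09-10

2006-09-10


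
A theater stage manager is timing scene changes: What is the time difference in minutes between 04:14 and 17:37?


Start time: 04:14 = 254 minutes from midnight
End time: 17:37 = 1057 minutes from midnight
Difference: 1057 - 254 = 803 minutes
That is 13 hours and 23 minutes

803


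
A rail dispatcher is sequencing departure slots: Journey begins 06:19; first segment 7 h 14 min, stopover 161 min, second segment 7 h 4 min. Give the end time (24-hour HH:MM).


Depart: 06:19
Leg 1: +434 min -> 13:33
Layover: +161 min -> 16:14
Leg 2: +424 min -> 23:18
Total travel: 1019 minutes = 16h 59m
Arrival: 23:18

23:18


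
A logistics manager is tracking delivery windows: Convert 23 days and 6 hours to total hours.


Days: 23
Extra hours: 6
Hours per day: 24
Days to hours: 23 x 24 = 552
Total: 552 + 6 = 558

558


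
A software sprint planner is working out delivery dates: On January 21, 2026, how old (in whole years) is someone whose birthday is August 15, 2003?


Birth: 2003-08-15
Reference: 2026-01-21
Year difference: 2026 - 2003 = 23
Has birthday (08-15) occurred by 01-21? No
Birthday not yet reached this year -> subtract 1
Age in full years: 22

22


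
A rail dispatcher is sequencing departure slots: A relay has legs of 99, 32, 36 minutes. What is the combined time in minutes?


Durations: 99, 32, 36
Running sum: 99
+ 32 = 131
+ 36 = 167
Total duration: 167 minutes
That is 2 hours and 47 minutes

167


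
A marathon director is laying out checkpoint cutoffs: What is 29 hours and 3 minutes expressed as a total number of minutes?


Hours: 29
Minutes: 3
Convert hours to minutes: 29 x 60 = 1740
Add remaining minutes: 1740 + 3 = 1743

1743


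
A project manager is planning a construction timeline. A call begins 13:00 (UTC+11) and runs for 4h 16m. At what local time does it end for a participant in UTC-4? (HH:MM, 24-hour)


Start: 13:00 in UTC+11
Step 1 - add duration:
  minutes: 0 + 16 = 16
  hours: 13 + 4 + 0 = 17
  end in UTC+11: 17:16
Step 2 - convert UTC+11 -> UTC-4:
  offset difference: -4 - (11) = -15 hours
  17 + (-15) = 2 -> mod 24 = 2
Result: 02:16 in UTC-4

02:16


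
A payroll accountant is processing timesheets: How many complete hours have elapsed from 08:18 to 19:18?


Start: 08:18
End: 19:18
Hour difference: 19 - 8 = 11 hours
Minute difference: 18 - 18 = 0 minutes
Total minutes: 660
Complete hours: 660 / 60 = 11 (remainder 0)

11


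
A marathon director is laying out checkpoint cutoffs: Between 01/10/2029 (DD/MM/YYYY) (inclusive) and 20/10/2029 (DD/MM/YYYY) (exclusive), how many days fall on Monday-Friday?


Start: 2029-10-01 (Monday)
End (exclusive): 2029-10-20 (Saturday)
Total calendar days: 19
Full weeks: 19 // 7 = 2 -> 10 weekdays
Remaining 5 days starting on Monday:
  Mon(w), Tue(w), Wed(w), Thu(w), Fri(w) -> 5 weekdays
Total business days: 10 + 5 = 15

15


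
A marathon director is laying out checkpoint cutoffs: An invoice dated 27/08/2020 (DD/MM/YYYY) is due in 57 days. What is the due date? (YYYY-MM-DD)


Start: 2020-08-27
Adding 57 days
Days remaining in August: 4
After August: 53 days still to add
September 2020: 30 days, 23 remaining
October 2020 has 31 days, need 23
Result: 2020-10-23

2020-10-23


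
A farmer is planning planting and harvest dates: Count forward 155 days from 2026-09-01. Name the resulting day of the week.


Start: 2026-09-01 (Tuesday)
Step 1 - find target date: add 155 days
  2026-09-01 + 155 days = 2027-02-03
Step 2 - day of week:
  155 mod 7 = 1
  Tuesday + 1 days -> Wednesday
Result: Wednesday (2027-02-03)

Wednesday


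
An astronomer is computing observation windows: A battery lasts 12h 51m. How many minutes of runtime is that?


Hours: 12
Extra minutes: 51
Minutes per hour: 60
Hours to minutes: 12 x 60 = 720
Total: 720 + 51 = 771

771


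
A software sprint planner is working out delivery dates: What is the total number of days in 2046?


Year: 2046
Check leap year rules:
Divisible by 4? No
2046 is not a leap year
Days: 365

365


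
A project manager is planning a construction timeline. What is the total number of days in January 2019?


Month: January
Year: 2019
January is a 31-day month
Total: 31 days

31


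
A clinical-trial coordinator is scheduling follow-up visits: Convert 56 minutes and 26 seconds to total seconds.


Minutes: 56
Extra seconds: 26
Seconds per minute: 60
Minutes to seconds: 56 x 60 = 3360
Total: 3360 + 26 = 3386

3386


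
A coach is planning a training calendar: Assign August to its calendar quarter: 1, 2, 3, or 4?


Month: August (month 8)
Q1: January-March (months 1-3)
Q2: April-June (months 4-6)
Q3: July-September (months 7-9)
Q4: October-December (months 10-12)
Month 8 falls in Q3

3


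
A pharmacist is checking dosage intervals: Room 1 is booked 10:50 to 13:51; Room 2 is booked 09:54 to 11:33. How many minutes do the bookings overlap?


Interval A: [650, 831] minutes from midnight
Interval B: [594, 693] minutes from midnight
Overlap start = max(650, 594) = 650
Overlap end = min(831, 693) = 693
Overlap = 693 - 650 = 43 minutes

43


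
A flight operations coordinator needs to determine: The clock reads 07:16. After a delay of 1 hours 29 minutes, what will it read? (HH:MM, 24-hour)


Start time: 07:16
Adding: 1 hours 29 minutes
Minutes: 16 + 29 = 45
Hours: 7 + 1 + 0 = 8
Result: 08:45

08:45


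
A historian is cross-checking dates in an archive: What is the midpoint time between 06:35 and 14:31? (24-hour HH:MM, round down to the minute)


Start time: 06:35 = 395 minutes from midnight
End time: 14:31 = 871 minutes from midnight
Sum: 395 + 871 = 1266
Midpoint: 1266 / 2 = 633 minutes
Convert: 633 / 60 = 10 hours, 33 minutes
Result: 10:33

10:33


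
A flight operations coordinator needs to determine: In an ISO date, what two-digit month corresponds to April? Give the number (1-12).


Calendar month order:
3. March
4. April <--
5. May
April is month number 4

4


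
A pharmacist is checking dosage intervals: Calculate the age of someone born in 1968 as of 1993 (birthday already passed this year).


Birth year: 1968
Current year: 1993
Age = current year - birth year
Age = 1993 - 1968 = 25

25


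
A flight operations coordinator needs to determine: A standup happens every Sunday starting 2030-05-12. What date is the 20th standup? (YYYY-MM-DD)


First occurrence: 2030-05-12 (occurrence 1)
Each occurrence is 7 days after the previous.
Occurrence 20 is 19 weeks after the first.
19 weeks = 133 days
2030-05-12 + 133 days = 2030-09-22

2030-09-22


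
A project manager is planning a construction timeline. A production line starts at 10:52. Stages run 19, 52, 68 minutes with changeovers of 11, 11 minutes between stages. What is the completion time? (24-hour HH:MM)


Start: 10:52 = 652 min from midnight
  after task 1 (19 min): 11:11
  after break (11 min): 11:22
  after task 2 (52 min): 12:14
  after break (11 min): 12:25
  after task 3 (68 min): 13:33
Total elapsed: 161 minutes
End time: 13:33

13:33


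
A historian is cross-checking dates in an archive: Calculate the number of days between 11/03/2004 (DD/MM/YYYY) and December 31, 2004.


Start: March 11, 2004
End: December 31, 2004
Days left in March: 20
April: 30
May: 31
June: 30
July: 31
... plus remaining months
Sum of remaining months: 275
Total: 20 + 275 = 295

295


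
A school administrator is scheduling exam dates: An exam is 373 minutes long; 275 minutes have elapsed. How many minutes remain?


Total budget: 373 minutes
Time used: 275 minutes
Remaining: 373 - 275 = 98 minutes
Percent used: 73.7%
Percent remaining: 26.3%

98


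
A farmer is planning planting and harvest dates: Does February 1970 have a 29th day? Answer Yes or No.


Year: 1970
Divisible by 4? 1970 / 4 = 492.5 -> No
Not divisible by 4, so NOT a leap year

No


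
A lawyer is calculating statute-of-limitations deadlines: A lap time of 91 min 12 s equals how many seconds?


Minutes: 91
Seconds: 12
Convert minutes to seconds: 91 x 60 = 5460
Add remaining seconds: 5460 + 12 = 5472

5472


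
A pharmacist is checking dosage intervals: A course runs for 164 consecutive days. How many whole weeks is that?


Total days: 164
Days per week: 7
Division: 164 / 7 = 23 remainder 3
Complete weeks: 23
Remaining days: 3

23


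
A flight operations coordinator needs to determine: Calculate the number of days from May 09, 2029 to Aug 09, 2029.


Start date: 2029-05-09
End date: 2029-08-09
May 2029: +23 days
Jun 2029: +30 days
Jul 2029: +31 days
Aug 2029: +8 days
Total: 92 days

92


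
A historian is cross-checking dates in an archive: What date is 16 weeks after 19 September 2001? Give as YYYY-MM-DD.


Start: 2001-09-19
Weeks to add: 16
Convert to days: 16 x 7 = 112 days
Add 112 days to 2001-09-19
Result: 2002-01-09

2002-01-09


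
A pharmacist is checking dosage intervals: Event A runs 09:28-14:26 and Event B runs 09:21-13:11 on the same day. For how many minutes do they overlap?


Interval A: [568, 866] minutes from midnight
Interval B: [561, 791] minutes from midnight
Overlap start = max(568, 561) = 568
Overlap end = min(866, 791) = 791
Overlap = 791 - 568 = 223 minutes

223


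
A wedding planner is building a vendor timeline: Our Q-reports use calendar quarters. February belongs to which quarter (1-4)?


Month: February (month 2)
Q1: January-March (months 1-3)
Q2: April-June (months 4-6)
Q3: July-September (months 7-9)
Q4: October-December (months 10-12)
Month 2 falls in Q1

1


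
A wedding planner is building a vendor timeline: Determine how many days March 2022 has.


Month: March
Year: 2022
March is a 31-day month
Total: 31 days

31


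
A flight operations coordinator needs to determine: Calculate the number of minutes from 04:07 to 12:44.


Start time: 04:07 = 247 minutes from midnight
End time: 12:44 = 764 minutes from midnight
Difference: 764 - 247 = 517 minutes
That is 8 hours and 37 minutes

517


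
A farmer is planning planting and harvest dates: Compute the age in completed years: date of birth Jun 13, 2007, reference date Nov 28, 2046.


Birth: 2007-06-13
Reference: 2046-11-28
Year difference: 2046 - 2007 = 39
Has birthday (06-13) occurred by 11-28? Yes
Age in full years: 39

39


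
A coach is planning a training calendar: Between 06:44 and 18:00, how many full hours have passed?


Start: 06:44
End: 18:00
Hour difference: 18 - 6 = 12 hours
Minute difference: 0 - 44 = -44 minutes
Total minutes: 676
Complete hours: 676 / 60 = 11 (remainder 16)

11


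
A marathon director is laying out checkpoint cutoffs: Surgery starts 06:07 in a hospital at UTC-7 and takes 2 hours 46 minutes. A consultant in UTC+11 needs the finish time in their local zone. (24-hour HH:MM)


Start: 06:07 in UTC-7
Step 1 - add duration:
  minutes: 7 + 46 = 53
  hours: 6 + 2 + 0 = 8
  end in UTC-7: 08:53
Step 2 - convert UTC-7 -> UTC+11:
  offset difference: 11 - (-7) = 18 hours
  8 + (18) = 26 -> mod 24 = 2
Result: 02:53 in UTC+11

02:53


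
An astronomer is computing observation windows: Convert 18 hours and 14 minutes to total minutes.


Hours: 18
Minutes: 14
Convert hours to minutes: 18 x 60 = 1080
Add remaining minutes: 1080 + 14 = 1094

1094


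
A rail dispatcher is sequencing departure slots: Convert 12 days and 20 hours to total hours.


Days: 12
Extra hours: 20
Hours per day: 24
Days to hours: 12 x 24 = 288
Total: 288 + 20 = 308

308


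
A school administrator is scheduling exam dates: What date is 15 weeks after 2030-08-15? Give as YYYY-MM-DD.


Start: 2030-08-15
Weeks to add: 15
Convert to days: 15 x 7 = 105 days
Add 105 days to 2030-08-15
Result: 2030-11-28

2030-11-28


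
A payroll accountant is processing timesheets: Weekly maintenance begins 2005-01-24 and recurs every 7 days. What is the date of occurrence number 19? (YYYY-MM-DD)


First occurrence: 2005-01-24 (occurrence 1)
Each occurrence is 7 days after the previous.
Occurrence 19 is 18 weeks after the first.
18 weeks = 126 days
2005-01-24 + 126 days = 2005-05-30

2005-05-30


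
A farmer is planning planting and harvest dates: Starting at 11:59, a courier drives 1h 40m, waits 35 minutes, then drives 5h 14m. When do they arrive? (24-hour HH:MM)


Depart: 11:59
Leg 1: +100 min -> 13:39
Layover: +35 min -> 14:14
Leg 2: +314 min -> 19:28
Total travel: 449 minutes = 7h 29m
Arrival: 19:28

19:28


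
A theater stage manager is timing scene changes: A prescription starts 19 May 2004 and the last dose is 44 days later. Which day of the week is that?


Start: 2004-05-19 (Wednesday)
Step 1 - find target date: add 44 days
  2004-05-19 + 44 days = 2004-07-02
Step 2 - day of week:
  44 mod 7 = 2
  Wednesday + 2 days -> Friday
Result: Friday (2004-07-02)

Friday


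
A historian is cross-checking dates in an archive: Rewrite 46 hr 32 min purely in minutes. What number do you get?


Hours: 46
Extra minutes: 32
Minutes per hour: 60
Hours to minutes: 46 x 60 = 2760
Total: 2760 + 32 = 2792

2792


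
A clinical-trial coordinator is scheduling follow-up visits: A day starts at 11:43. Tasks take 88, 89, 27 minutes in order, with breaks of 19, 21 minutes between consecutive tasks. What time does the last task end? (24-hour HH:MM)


Start: 11:43 = 703 min from midnight
  after task 1 (88 min): 13:11
  after break (19 min): 13:30
  after task 2 (89 min): 14:59
  after break (21 min): 15:20
  after task 3 (27 min): 15:47
Total elapsed: 244 minutes
End time: 15:47

15:47


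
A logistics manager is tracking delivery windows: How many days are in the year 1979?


Year: 1979
Check leap year rules:
Divisible by 4? No
1979 is not a leap year
Days: 365

365


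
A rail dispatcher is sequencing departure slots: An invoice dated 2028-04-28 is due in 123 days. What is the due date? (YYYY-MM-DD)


Start: 2028-04-28
Adding 123 days
Days remaining in April: 2
After April: 121 days still to add
May 2028: 31 days, 90 remaining
June 2028: 30 days, 60 remaining
July 2028: 31 days, 29 remaining
August 2028 has 31 days, need 29
Result: 2028-08-29

2028-08-29


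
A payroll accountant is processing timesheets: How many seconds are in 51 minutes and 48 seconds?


Minutes: 51
Extra seconds: 48
Seconds per minute: 60
Minutes to seconds: 51 x 60 = 3060
Total: 3060 + 48 = 3108

3108


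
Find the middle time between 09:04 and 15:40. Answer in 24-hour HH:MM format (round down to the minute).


Start time: 09:04 = 544 minutes from midnight
End time: 15:40 = 940 minutes from midnight
Sum: 544 + 940 = 1484
Midpoint: 1484 / 2 = 742 minutes
Convert: 742 / 60 = 12 hours, 22 minutes
Result: 12:22

12:22


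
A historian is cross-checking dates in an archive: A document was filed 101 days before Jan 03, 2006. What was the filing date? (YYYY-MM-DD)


Start: 2006-01-03
Subtracting 101 days
Days already passed in January: 3
After going back through January: 98 more days to subtract
December 2005: 31 days, 67 remaining
November 2005: 30 days, 37 remaining
October 2005: 31 days, 6 remaining
September 2005 has 30 days, need 6
Result: 2005-09-24

2005-09-24


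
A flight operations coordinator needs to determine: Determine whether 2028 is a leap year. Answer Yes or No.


Year: 2028
Divisible by 4? 2028 / 4 = 507.0 -> Yes
Divisible by 100? 2028 / 100 = 20.28 -> No
Divisible by 4 but not 100, so it IS a leap year

Yes


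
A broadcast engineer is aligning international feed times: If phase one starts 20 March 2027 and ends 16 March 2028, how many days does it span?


Start date: 2027-03-20
End date: 2028-03-16
Mar 2027: +12 days
Apr 2027: +30 days
May 2027: +31 days
... (10 more months)
Total: 362 days

362


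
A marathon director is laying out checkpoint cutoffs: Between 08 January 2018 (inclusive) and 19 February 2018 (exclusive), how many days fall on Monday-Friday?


Start: 2018-01-08 (Monday)
End (exclusive): 2018-02-19 (Monday)
Total calendar days: 42
Full weeks: 42 // 7 = 6 -> 30 weekdays
Remaining 0 days starting on Monday:
Total business days: 30 + 0 = 30

30


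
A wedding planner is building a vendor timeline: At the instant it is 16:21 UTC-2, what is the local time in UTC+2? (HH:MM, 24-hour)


Local time: 16:21 at UTC-2 (offset -2h)
Target zone: UTC+2 (offset 2h)
Difference: 2 - (-2) = 4 hours
Calculation: 16 + (4) = 20
Result: 20:21

20:21


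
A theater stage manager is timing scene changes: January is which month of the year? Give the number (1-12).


Calendar month order:
1. January <--
2. February
January is month number 1

1


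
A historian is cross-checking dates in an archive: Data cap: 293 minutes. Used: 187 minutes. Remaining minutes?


Total budget: 293 minutes
Time used: 187 minutes
Remaining: 293 - 187 = 106 minutes
Percent used: 63.8%
Percent remaining: 36.2%

106


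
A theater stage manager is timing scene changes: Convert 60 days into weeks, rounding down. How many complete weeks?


Total days: 60
Days per week: 7
Division: 60 / 7 = 8 remainder 4
Complete weeks: 8
Remaining days: 4

8


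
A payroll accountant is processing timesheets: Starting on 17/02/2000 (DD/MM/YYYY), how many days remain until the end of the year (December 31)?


Start: February 17, 2000
End: December 31, 2000
Days left in February: 12
March: 31
April: 30
May: 31
June: 30
... plus remaining months
Sum of remaining months: 306
Total: 12 + 306 = 318

318


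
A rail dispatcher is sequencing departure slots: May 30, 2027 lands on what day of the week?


Date: 2027-05-30
January 1, 2027 is a Friday
Day of year: 150
Offset from Jan 1: 149 days
149 mod 7 = 2
Result: Sunday

Sunday


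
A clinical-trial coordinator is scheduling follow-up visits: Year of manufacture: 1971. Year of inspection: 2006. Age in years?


Birth year: 1971
Current year: 2006
Age = current year - birth year
Age = 2006 - 1971 = 35

35


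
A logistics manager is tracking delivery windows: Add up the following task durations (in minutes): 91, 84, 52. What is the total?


Durations: 91, 84, 52
Running sum: 91
+ 84 = 175
+ 52 = 227
Total duration: 227 minutes
That is 3 hours and 47 minutes

227


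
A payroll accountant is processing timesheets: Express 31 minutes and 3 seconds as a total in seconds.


Minutes: 31
Seconds: 3
Convert minutes to seconds: 31 x 60 = 1860
Add remaining seconds: 1860 + 3 = 1863

1863


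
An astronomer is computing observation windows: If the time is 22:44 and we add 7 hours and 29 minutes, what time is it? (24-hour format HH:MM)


Start time: 22:44
Adding: 7 hours 29 minutes
Minutes: 44 + 29 = 73
Minute overflow: 73 >= 60, so carry 1 hour, minutes = 13
Hours: 22 + 7 + 1 = 30
Hour wraparound: 30 mod 24 = 6
Result: 06:13

06:13


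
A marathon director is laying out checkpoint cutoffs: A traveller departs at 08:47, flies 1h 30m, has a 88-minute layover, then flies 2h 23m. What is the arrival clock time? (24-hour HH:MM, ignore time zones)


Depart: 08:47
Leg 1: +90 min -> 10:17
Layover: +88 min -> 11:45
Leg 2: +143 min -> 14:08
Total travel: 321 minutes = 5h 21m
Arrival: 14:08

14:08


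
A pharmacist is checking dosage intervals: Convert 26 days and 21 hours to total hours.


Days: 26
Extra hours: 21
Hours per day: 24
Days to hours: 26 x 24 = 624
Total: 624 + 21 = 645

645


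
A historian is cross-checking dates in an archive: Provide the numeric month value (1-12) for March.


Calendar month order:
2. February
3. March <--
4. April
March is month number 3

3


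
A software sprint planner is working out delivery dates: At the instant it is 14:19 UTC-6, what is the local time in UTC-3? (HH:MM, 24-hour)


Local time: 14:19 at UTC-6 (offset -6h)
Target zone: UTC-3 (offset -3h)
Difference: -3 - (-6) = 3 hours
Calculation: 14 + (3) = 17
Result: 17:19

17:19


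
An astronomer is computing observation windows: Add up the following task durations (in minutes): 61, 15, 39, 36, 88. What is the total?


Durations: 61, 15, 39, 36, 88
Running sum: 61
+ 15 = 76
+ 39 = 115
+ 36 = 151
+ 88 = 239
Total duration: 239 minutes
That is 3 hours and 59 minutes

239


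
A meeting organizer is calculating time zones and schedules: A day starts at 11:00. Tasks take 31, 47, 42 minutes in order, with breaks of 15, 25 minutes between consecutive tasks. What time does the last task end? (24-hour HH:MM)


Start: 11:00 = 660 min from midnight
  after task 1 (31 min): 11:31
  after break (15 min): 11:46
  after task 2 (47 min): 12:33
  after break (25 min): 12:58
  after task 3 (42 min): 13:40
Total elapsed: 160 minutes
End time: 13:40

13:40


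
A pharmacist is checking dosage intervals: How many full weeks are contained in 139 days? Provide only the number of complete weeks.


Total days: 139
Days per week: 7
Division: 139 / 7 = 19 remainder 6
Complete weeks: 19
Remaining days: 6

19


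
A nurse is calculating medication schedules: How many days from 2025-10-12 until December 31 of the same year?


Start: October 12, 2025
End: December 31, 2025
Days left in October: 19
November: 30
December: 31
Sum of remaining months: 61
Total: 19 + 61 = 80

80


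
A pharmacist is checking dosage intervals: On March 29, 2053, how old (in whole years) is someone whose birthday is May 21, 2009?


Birth: 2009-05-21
Reference: 2053-03-29
Year difference: 2053 - 2009 = 44
Has birthday (05-21) occurred by 03-29? No
Birthday not yet reached this year -> subtract 1
Age in full years: 43

43


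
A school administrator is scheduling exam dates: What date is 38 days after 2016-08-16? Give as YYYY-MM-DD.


Start: 2016-08-16
Adding 38 days
Days remaining in August: 15
After August: 23 days still to add
September 2016 has 30 days, need 23
Result: 2016-09-23

2016-09-23


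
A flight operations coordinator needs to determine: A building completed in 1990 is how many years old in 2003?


Birth year: 1990
Current year: 2003
Age = current year - birth year
Age = 2003 - 1990 = 13

13


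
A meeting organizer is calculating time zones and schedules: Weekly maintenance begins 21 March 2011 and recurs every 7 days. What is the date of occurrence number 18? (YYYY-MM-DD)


First occurrence: 2011-03-21 (occurrence 1)
Each occurrence is 7 days after the previous.
Occurrence 18 is 17 weeks after the first.
17 weeks = 119 days
2011-03-21 + 119 days = 2011-07-18

2011-07-18


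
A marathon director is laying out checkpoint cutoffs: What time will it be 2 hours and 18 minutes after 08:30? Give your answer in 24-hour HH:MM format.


Start time: 08:30
Adding: 2 hours 18 minutes
Minutes: 30 + 18 = 48
Hours: 8 + 2 + 0 = 10
Result: 10:48

10:48


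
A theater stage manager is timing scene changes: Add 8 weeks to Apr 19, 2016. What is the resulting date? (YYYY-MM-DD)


Start: 2016-04-19
Weeks to add: 8
Convert to days: 8 x 7 = 56 days
Add 56 days to 2016-04-19
Result: 2016-06-14

2016-06-14


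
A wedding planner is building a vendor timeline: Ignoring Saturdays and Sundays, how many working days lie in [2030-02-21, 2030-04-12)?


Start: 2030-02-21 (Thursday)
End (exclusive): 2030-04-12 (Friday)
Total calendar days: 50
Full weeks: 50 // 7 = 7 -> 35 weekdays
Remaining 1 days starting on Thursday:
  Thu(w) -> 1 weekdays
Total business days: 35 + 1 = 36

36


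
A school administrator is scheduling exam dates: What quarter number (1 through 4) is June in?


Month: June (month 6)
Q1: January-March (months 1-3)
Q2: April-June (months 4-6)
Q3: July-September (months 7-9)
Q4: October-December (months 10-12)
Month 6 falls in Q2

2


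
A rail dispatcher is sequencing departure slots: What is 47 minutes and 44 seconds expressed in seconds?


Minutes: 47
Extra seconds: 44
Seconds per minute: 60
Minutes to seconds: 47 x 60 = 2820
Total: 2820 + 44 = 2864

2864


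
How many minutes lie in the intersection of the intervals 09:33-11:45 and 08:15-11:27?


Interval A: [573, 705] minutes from midnight
Interval B: [495, 687] minutes from midnight
Overlap start = max(573, 495) = 573
Overlap end = min(705, 687) = 687
Overlap = 687 - 573 = 114 minutes

114


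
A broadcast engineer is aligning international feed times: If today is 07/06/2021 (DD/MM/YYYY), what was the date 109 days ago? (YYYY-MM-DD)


Start: 2021-06-07
Subtracting 109 days
Days already passed in June: 7
After going back through June: 102 more days to subtract
May 2021: 31 days, 71 remaining
April 2021: 30 days, 41 remaining
March 2021: 31 days, 10 remaining
February 2021 has 28 days, need 10
Result: 2021-02-18

2021-02-18


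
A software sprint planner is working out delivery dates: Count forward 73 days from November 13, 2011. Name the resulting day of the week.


Start: 2011-11-13 (Sunday)
Step 1 - find target date: add 73 days
  2011-11-13 + 73 days = 2012-01-25
Step 2 - day of week:
  73 mod 7 = 3
  Sunday + 3 days -> Wednesday
Result: Wednesday (2012-01-25)

Wednesday


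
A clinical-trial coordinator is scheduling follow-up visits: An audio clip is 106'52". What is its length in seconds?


Minutes: 106
Seconds: 52
Convert minutes to seconds: 106 x 60 = 6360
Add remaining seconds: 6360 + 52 = 6412

6412


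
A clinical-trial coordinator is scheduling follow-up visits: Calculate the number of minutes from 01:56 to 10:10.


Start time: 01:56 = 116 minutes from midnight
End time: 10:10 = 610 minutes from midnight
Difference: 610 - 116 = 494 minutes
That is 8 hours and 14 minutes

494


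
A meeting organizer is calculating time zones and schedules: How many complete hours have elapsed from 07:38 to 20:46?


Start: 07:38
End: 20:46
Hour difference: 20 - 7 = 13 hours
Minute difference: 46 - 38 = 8 minutes
Total minutes: 788
Complete hours: 788 / 60 = 13 (remainder 8)

13


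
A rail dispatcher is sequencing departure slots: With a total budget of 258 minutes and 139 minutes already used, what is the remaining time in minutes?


Total budget: 258 minutes
Time used: 139 minutes
Remaining: 258 - 139 = 119 minutes
Percent used: 53.9%
Percent remaining: 46.1%

119


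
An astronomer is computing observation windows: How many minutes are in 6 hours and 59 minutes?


Hours: 6
Extra minutes: 59
Minutes per hour: 60
Hours to minutes: 6 x 60 = 360
Total: 360 + 59 = 419

419


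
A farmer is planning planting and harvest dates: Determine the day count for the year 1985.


Year: 1985
Check leap year rules:
Divisible by 4? No
1985 is not a leap year
Days: 365

365


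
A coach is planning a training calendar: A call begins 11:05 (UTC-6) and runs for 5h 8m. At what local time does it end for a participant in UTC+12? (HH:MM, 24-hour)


Start: 11:05 in UTC-6
Step 1 - add duration:
  minutes: 5 + 8 = 13
  hours: 11 + 5 + 0 = 16
  end in UTC-6: 16:13
Step 2 - convert UTC-6 -> UTC+12:
  offset difference: 12 - (-6) = 18 hours
  16 + (18) = 34 -> mod 24 = 10
Result: 10:13 in UTC+12

10:13


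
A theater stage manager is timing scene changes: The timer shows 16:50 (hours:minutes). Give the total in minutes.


Hours: 16
Minutes: 50
Convert hours to minutes: 16 x 60 = 960
Add remaining minutes: 960 + 50 = 1010

1010


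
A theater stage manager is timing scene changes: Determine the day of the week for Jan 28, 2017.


Date: 2017-01-28
January 1, 2017 is a Sunday
Day of year: 28
Offset from Jan 1: 27 days
27 mod 7 = 6
Result: Saturday

Saturday


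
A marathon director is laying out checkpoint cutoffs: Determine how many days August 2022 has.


Month: August
Year: 2022
August is a 31-day month
Total: 31 days

31


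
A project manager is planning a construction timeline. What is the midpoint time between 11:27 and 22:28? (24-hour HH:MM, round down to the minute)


Start time: 11:27 = 687 minutes from midnight
End time: 22:28 = 1348 minutes from midnight
Sum: 687 + 1348 = 2035
Midpoint: 2035 / 2 = 1017 minutes
Convert: 1017 / 60 = 16 hours, 57 minutes
Result: 16:57

16:57


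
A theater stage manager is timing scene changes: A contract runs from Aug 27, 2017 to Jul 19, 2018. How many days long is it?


Start date: 2017-08-27
End date: 2018-07-19
Aug 2017: +5 days
Sep 2017: +30 days
Oct 2017: +31 days
... (9 more months)
Total: 326 days

326


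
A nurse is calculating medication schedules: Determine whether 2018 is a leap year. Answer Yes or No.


Year: 2018
Divisible by 4? 2018 / 4 = 504.5 -> No
Not divisible by 4, so NOT a leap year

No


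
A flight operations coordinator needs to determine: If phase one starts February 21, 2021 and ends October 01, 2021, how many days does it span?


Start date: 2021-02-21
End date: 2021-10-01
Feb 2021: +8 days
Mar 2021: +31 days
Apr 2021: +30 days
... (5 more months)
Total: 222 days

222


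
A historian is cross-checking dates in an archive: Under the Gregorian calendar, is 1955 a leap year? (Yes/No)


Year: 1955
Divisible by 4? 1955 / 4 = 488.75 -> No
Not divisible by 4, so NOT a leap year

No


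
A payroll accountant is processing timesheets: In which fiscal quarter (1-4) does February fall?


Month: February (month 2)
Q1: January-March (months 1-3)
Q2: April-June (months 4-6)
Q3: July-September (months 7-9)
Q4: October-December (months 10-12)
Month 2 falls in Q1

1


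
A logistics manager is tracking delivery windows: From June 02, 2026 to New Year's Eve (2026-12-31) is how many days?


Start: June 02, 2026
End: December 31, 2026
Days left in June: 28
July: 31
August: 31
September: 30
October: 31
... plus remaining months
Sum of remaining months: 184
Total: 28 + 184 = 212

212


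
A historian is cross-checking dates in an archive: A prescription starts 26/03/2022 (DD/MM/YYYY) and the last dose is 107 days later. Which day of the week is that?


Start: 2022-03-26 (Saturday)
Step 1 - find target date: add 107 days
  2022-03-26 + 107 days = 2022-07-11
Step 2 - day of week:
  107 mod 7 = 2
  Saturday + 2 days -> Monday
Result: Monday (2022-07-11)

Monday


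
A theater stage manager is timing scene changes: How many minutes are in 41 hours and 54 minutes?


Hours: 41
Minutes: 54
Convert hours to minutes: 41 x 60 = 2460
Add remaining minutes: 2460 + 54 = 2514

2514


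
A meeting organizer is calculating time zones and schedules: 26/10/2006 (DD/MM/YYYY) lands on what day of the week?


Date: 2006-10-26
January 1, 2006 is a Sunday
Day of year: 299
Offset from Jan 1: 298 days
298 mod 7 = 4
Result: Thursday

Thursday


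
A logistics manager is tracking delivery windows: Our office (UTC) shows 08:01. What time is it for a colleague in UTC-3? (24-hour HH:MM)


Local time: 08:01 at UTC (offset 0h)
Target zone: UTC-3 (offset -3h)
Difference: -3 - (0) = -3 hours
Calculation: 8 + (-3) = 5
Result: 05:01

05:01


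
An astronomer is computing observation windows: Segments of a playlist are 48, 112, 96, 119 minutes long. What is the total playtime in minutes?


Durations: 48, 112, 96, 119
Running sum: 48
+ 112 = 160
+ 96 = 256
+ 119 = 375
Total duration: 375 minutes
That is 6 hours and 15 minutes

375


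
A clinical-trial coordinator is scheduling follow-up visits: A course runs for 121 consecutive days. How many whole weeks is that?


Total days: 121
Days per week: 7
Division: 121 / 7 = 17 remainder 2
Complete weeks: 17
Remaining days: 2

17
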